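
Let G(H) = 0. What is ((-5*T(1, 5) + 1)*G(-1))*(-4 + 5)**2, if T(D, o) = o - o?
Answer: 0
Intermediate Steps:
T(D, o) = 0
((-5*T(1, 5) + 1)*G(-1))*(-4 + 5)**2 = ((-5*0 + 1)*0)*(-4 + 5)**2 = ((0 + 1)*0)*1**2 = (1*0)*1 = 0*1 = 0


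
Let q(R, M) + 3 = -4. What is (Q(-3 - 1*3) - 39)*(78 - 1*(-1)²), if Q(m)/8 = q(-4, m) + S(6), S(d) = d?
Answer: -3619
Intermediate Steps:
q(R, M) = -7 (q(R, M) = -3 - 4 = -7)
Q(m) = -8 (Q(m) = 8*(-7 + 6) = 8*(-1) = -8)
(Q(-3 - 1*3) - 39)*(78 - 1*(-1)²) = (-8 - 39)*(78 - 1*(-1)²) = -47*(78 - 1*1) = -47*(78 - 1) = -47*77 = -3619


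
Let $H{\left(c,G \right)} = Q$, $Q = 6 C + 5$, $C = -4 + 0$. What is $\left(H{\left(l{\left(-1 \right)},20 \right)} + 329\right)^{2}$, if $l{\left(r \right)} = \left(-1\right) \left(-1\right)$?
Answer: $96100$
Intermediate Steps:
$l{\left(r \right)} = 1$
$C = -4$
$Q = -19$ ($Q = 6 \left(-4\right) + 5 = -24 + 5 = -19$)
$H{\left(c,G \right)} = -19$
$\left(H{\left(l{\left(-1 \right)},20 \right)} + 329\right)^{2} = \left(-19 + 329\right)^{2} = 310^{2} = 96100$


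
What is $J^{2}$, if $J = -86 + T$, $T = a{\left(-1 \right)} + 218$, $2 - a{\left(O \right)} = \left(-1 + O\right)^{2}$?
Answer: $16900$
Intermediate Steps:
$a{\left(O \right)} = 2 - \left(-1 + O\right)^{2}$
$T = 216$ ($T = \left(2 - \left(-1 - 1\right)^{2}\right) + 218 = \left(2 - \left(-2\right)^{2}\right) + 218 = \left(2 - 4\right) + 218 = -2 + 218 = 216$)
$J = 130$ ($J = -86 + 216 = 130$)
$J^{2} = 130^{2} = 16900$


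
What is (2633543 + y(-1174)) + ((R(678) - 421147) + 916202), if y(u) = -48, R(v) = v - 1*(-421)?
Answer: 3129649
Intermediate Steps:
R(v) = 421 + v (R(v) = v + 421 = 421 + v)
(2633543 + y(-1174)) + ((R(678) - 421147) + 916202) = (2633543 - 48) + (((421 + 678) - 421147) + 916202) = 2633495 + ((1099 - 421147) + 916202) = 2633495 + (-420048 + 916202) = 2633495 + 496154 = 3129649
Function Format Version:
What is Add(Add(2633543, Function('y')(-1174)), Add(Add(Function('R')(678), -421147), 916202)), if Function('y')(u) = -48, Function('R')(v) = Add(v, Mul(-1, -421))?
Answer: 3129649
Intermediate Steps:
Function('R')(v) = Add(421, v) (Function('R')(v) = Add(v, 421) = Add(421, v))
Add(Add(2633543, Function('y')(-1174)), Add(Add(Function('R')(678), -421147), 916202)) = Add(Add(2633543, -48), Add(Add(Add(421, 678), -421147), 916202)) = Add(2633495, Add(Add(1099, -421147), 916202)) = Add(2633495, Add(-420048, 916202)) = Add(2633495, 496154) = 3129649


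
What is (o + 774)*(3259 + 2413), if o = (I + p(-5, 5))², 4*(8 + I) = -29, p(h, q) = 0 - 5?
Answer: 13432005/2 ≈ 6.7160e+6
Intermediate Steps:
p(h, q) = -5
I = -61/4 (I = -8 + (¼)*(-29) = -8 - 29/4 = -61/4 ≈ -15.250)
o = 6561/16 (o = (-61/4 - 5)² = (-81/4)² = 6561/16 ≈ 410.06)
(o + 774)*(3259 + 2413) = (6561/16 + 774)*(3259 + 2413) = (18945/16)*5672 = 13432005/2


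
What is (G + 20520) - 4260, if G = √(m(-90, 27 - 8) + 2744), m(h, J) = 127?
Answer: 16260 + 3*√319 ≈ 16314.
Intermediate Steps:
G = 3*√319 (G = √(127 + 2744) = √2871 = 3*√319 ≈ 53.582)
(G + 20520) - 4260 = (3*√319 + 20520) - 4260 = (20520 + 3*√319) - 4260 = 16260 + 3*√319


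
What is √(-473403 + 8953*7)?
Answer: 2*I*√102683 ≈ 640.88*I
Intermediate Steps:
√(-473403 + 8953*7) = √(-473403 + 62671) = √(-410732) = 2*I*√102683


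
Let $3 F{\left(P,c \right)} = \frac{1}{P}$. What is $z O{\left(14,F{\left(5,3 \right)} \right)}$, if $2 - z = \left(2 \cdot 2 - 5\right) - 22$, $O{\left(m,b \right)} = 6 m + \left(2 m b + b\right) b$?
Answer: $\frac{18929}{9} \approx 2103.2$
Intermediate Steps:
$F{\left(P,c \right)} = \frac{1}{3 P}$
$O{\left(m,b \right)} = 6 m + b \left(b + 2 b m\right)$ ($O{\left(m,b \right)} = 6 m + \left(2 b m + b\right) b = 6 m + \left(b + 2 b m\right) b = 6 m + b \left(b + 2 b m\right)$)
$z = 25$ ($z = 2 - \left(\left(2 \cdot 2 - 5\right) - 22\right) = 2 - \left(\left(4 - 5\right) - 22\right) = 2 - \left(-1 - 22\right) = 2 - -23 = 2 + 23 = 25$)
$z O{\left(14,F{\left(5,3 \right)} \right)} = 25 \left(\left(\frac{1}{3 \cdot 5}\right)^{2} + 6 \cdot 14 + 2 \cdot 14 \left(\frac{1}{3 \cdot 5}\right)^{2}\right) = 25 \left(\left(\frac{1}{3} \cdot \frac{1}{5}\right)^{2} + 84 + 2 \cdot 14 \left(\frac{1}{3} \cdot \frac{1}{5}\right)^{2}\right) = 25 \left(\left(\frac{1}{15}\right)^{2} + 84 + 2 \cdot 14 \left(\frac{1}{15}\right)^{2}\right) = 25 \left(\frac{1}{225} + 84 + 2 \cdot 14 \cdot \frac{1}{225}\right) = 25 \left(\frac{1}{225} + 84 + \frac{28}{225}\right) = 25 \cdot \frac{18929}{225} = \frac{18929}{9}$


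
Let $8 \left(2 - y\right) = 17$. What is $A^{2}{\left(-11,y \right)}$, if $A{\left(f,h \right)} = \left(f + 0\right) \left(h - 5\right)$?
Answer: $\frac{203401}{64} \approx 3178.1$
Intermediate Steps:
$y = - \frac{1}{8}$ ($y = 2 - \frac{17}{8} = - \frac{1}{8} \approx -0.125$)
$A{\left(f,h \right)} = f \left(-5 + h\right)$
$A^{2}{\left(-11,y \right)} = \left(- 11 \left(-5 - \frac{1}{8}\right)\right)^{2} = \left(\left(-11\right) \left(- \frac{41}{8}\right)\right)^{2} = \left(\frac{451}{8}\right)^{2} = \frac{203401}{64}$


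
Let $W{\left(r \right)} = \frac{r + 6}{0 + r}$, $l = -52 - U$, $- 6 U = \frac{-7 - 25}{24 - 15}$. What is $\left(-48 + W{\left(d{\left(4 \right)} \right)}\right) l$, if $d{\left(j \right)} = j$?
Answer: $\frac{64610}{27} \approx 2393.0$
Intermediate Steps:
$U = \frac{16}{27}$ ($U = - \frac{\left(-7 - 25\right) \frac{1}{24 - 15}}{6} = - \frac{\left(-32\right) \frac{1}{9}}{6} = \left(- \frac{1}{6}\right) \left(- \frac{32}{9}\right) = \frac{16}{27} \approx 0.59259$)
$l = - \frac{1420}{27}$ ($l = -52 - \frac{16}{27} = - \frac{1420}{27} \approx -52.593$)
$W{\left(r \right)} = \frac{6 + r}{r}$
$\left(-48 + W{\left(d{\left(4 \right)} \right)}\right) l = \left(-48 + \frac{6 + 4}{4}\right) \left(- \frac{1420}{27}\right) = \left(-48 + \frac{1}{4} \cdot 10\right) \left(- \frac{1420}{27}\right) = \left(-48 + \frac{5}{2}\right) \left(- \frac{1420}{27}\right) = \left(- \frac{91}{2}\right) \left(- \frac{1420}{27}\right) = \frac{64610}{27}$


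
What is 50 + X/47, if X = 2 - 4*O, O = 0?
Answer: 2352/47 ≈ 50.043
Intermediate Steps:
X = 2 (X = 2 - 4*0 = 2 + 0 = 2)
50 + X/47 = 50 + 2/47 = 2352/47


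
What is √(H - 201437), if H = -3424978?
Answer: 3*I*√402935 ≈ 1904.3*I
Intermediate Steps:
√(H - 201437) = √(-3424978 - 201437) = √(-3626415) = 3*I*√402935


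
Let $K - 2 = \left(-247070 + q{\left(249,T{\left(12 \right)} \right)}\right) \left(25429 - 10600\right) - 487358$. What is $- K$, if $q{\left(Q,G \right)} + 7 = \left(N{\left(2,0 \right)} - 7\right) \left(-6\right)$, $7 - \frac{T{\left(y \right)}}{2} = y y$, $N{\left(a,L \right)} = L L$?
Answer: $3663769371$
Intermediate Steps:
$N{\left(a,L \right)} = L^{2}$
$T{\left(y \right)} = 14 - 2 y^{2}$ ($T{\left(y \right)} = 14 - 2 y y = 14 - 2 y^{2}$)
$q{\left(Q,G \right)} = 35$ ($q{\left(Q,G \right)} = -7 + \left(0^{2} - 7\right) \left(-6\right) = -7 + \left(0 - 7\right) \left(-6\right) = -7 - -42 = -7 + 42 = 35$)
$K = -3663769371$ ($K = 2 + \left(\left(-247070 + 35\right) \left(25429 - 10600\right) - 487358\right) = 2 - 3663769373 = -3663769371$)
$- K = \left(-1\right) \left(-3663769371\right) = 3663769371$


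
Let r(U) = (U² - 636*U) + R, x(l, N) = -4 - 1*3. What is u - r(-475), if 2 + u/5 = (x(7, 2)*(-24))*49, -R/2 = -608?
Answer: -487791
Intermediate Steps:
R = 1216 (R = -2*(-608) = 1216)
x(l, N) = -7 (x(l, N) = -4 - 3 = -7)
r(U) = 1216 + U² - 636*U (r(U) = (U² - 636*U) + 1216 = 1216 + U² - 636*U)
u = 41150 (u = -10 + 5*(-7*(-24)*49) = -10 + 5*(168*49) = -10 + 5*8232 = -10 + 41160 = 41150)
u - r(-475) = 41150 - (1216 + (-475)² - 636*(-475)) = 41150 - (1216 + 225625 + 302100) = 41150 - 1*528941 = 41150 - 528941 = -487791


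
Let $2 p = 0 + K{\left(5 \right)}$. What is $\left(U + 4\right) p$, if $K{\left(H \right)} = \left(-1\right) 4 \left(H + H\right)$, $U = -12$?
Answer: $160$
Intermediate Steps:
$K{\left(H \right)} = - 8 H$ ($K{\left(H \right)} = - 4 \cdot 2 H = - 8 H$)
$p = -20$ ($p = \frac{0 - 40}{2} = \frac{1}{2} \left(-40\right) = -20$)
$\left(U + 4\right) p = \left(-12 + 4\right) \left(-20\right) = \left(-8\right) \left(-20\right) = 160$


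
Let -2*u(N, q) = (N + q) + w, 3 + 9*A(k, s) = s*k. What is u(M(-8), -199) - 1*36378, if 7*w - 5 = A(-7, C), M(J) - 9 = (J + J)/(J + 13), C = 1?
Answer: -3265351/90 ≈ -36282.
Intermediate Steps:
A(k, s) = -⅓ + k*s/9 (A(k, s) = -⅓ + (s*k)/9 = -⅓ + (k*s)/9 = -⅓ + k*s/9)
M(J) = 9 + 2*J/(13 + J) (M(J) = 9 + (J + J)/(J + 13) = 9 + (2*J)/(13 + J) = 9 + 2*J/(13 + J))
w = 5/9 (w = 5/7 + (-⅓ + (⅑)*(-7)*1)/7 = 5/7 + (-⅓ - 7/9)/7 = 5/7 + (⅐)*(-10/9) = 5/7 - 10/63 = 5/9 ≈ 0.55556)
u(N, q) = -5/18 - N/2 - q/2 (u(N, q) = -((N + q) + 5/9)/2 = -(5/9 + N + q)/2 = -5/18 - N/2 - q/2)
u(M(-8), -199) - 1*36378 = (-5/18 - (117 + 11*(-8))/(2*(13 - 8)) - ½*(-199)) - 1*36378 = (-5/18 - (117 - 88)/(2*5) + 199/2) - 36378 = (-5/18 - 29/10 + 199/2) - 36378 = 8669/90 - 36378 = -3265351/90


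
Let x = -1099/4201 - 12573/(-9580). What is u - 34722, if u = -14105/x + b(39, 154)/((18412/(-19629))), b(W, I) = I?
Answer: -18808103710675645/389328672118 ≈ -48309.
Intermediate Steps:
x = 42290753/40245580 (x = -1099*1/4201 - 12573*(-1/9580) = -1099/4201 + 12573/9580 = 42290753/40245580 ≈ 1.0508)
u = -5289833557394449/389328672118 (u = -14105/42290753/40245580 + 154/((18412/(-19629))) = -14105*40245580/42290753 + 154/((18412*(-1/19629))) = -567663905900/42290753 + 154/(-18412/19629) = -567663905900/42290753 + 154*(-19629/18412) = -567663905900/42290753 - 1511433/9206 = -5289833557394449/389328672118 ≈ -13587.)
u - 34722 = -5289833557394449/389328672118 - 34722 = -18808103710675645/389328672118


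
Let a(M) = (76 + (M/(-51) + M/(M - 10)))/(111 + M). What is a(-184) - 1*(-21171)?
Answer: 7645105889/361131 ≈ 21170.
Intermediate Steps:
a(M) = (76 - M/51 + M/(-10 + M))/(111 + M) (a(M) = (76 + (M*(-1/51) + M/(-10 + M)))/(111 + M) = (76 + (-M/51 + M/(-10 + M)))/(111 + M) = (76 - M/51 + M/(-10 + M))/(111 + M))
a(-184) - 1*(-21171) = (-38760 - 1*(-184)² + 3937*(-184))/(51*(-1110 + (-184)² + 101*(-184))) - 1*(-21171) = (-38760 - 1*33856 - 724408)/(51*(-1110 + 33856 - 18584)) + 21171 = (1/51)*(-38760 - 33856 - 724408)/14162 + 21171 = (1/51)*(1/14162)*(-797024) + 21171 = -398512/361131 + 21171 = 7645105889/361131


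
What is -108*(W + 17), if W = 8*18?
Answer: -17388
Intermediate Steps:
W = 144
-108*(W + 17) = -108*(144 + 17) = -108*161 = -17388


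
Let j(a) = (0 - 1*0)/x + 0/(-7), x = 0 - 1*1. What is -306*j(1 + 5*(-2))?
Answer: 0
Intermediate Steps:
x = -1 (x = 0 - 1 = -1)
j(a) = 0 (j(a) = (0 - 1*0)/(-1) + 0/(-7) = (0 + 0)*(-1) + 0*(-⅐) = 0*(-1) + 0 = 0 + 0 = 0)
-306*j(1 + 5*(-2)) = -306*0 = 0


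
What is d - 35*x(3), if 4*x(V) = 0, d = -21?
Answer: -21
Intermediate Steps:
x(V) = 0 (x(V) = (¼)*0 = 0)
d - 35*x(3) = -21 - 35*0 = -21 + 0 = -21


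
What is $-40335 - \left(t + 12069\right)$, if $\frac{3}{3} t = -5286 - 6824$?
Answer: $-40294$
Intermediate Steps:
$t = -12110$ ($t = -5286 - 6824 = -12110$)
$-40335 - \left(t + 12069\right) = -40335 - \left(-12110 + 12069\right) = -40335 - -41 = -40335 + 41 = -40294$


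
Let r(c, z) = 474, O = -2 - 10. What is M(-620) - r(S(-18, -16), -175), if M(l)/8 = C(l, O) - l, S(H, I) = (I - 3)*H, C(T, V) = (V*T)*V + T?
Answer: -714714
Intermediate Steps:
O = -12
C(T, V) = T + T*V² (C(T, V) = (T*V)*V + T = T*V² + T = T + T*V²)
S(H, I) = H*(-3 + I) (S(H, I) = (-3 + I)*H = H*(-3 + I))
M(l) = 1152*l (M(l) = 8*(l*(1 + (-12)²) - l) = 8*(l*(1 + 144) - l) = 8*(l*145 - l) = 8*(145*l - l) = 8*(144*l) = 1152*l)
M(-620) - r(S(-18, -16), -175) = 1152*(-620) - 1*474 = -714240 - 474 = -714714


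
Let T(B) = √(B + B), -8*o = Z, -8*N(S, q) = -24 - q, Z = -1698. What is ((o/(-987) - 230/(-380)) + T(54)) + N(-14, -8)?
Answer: 59765/25004 + 6*√3 ≈ 12.783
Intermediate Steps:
N(S, q) = 3 + q/8 (N(S, q) = -(-24 - q)/8 = 3 + q/8)
o = 849/4 (o = -⅛*(-1698) = 849/4 ≈ 212.25)
T(B) = √2*√B (T(B) = √(2*B) = √2*√B)
((o/(-987) - 230/(-380)) + T(54)) + N(-14, -8) = (((849/4)/(-987) - 230/(-380)) + √2*√54) + (3 + (⅛)*(-8)) = (((849/4)*(-1/987) - 230*(-1/380)) + √2*(3*√6)) + (3 - 1) = ((-283/1316 + 23/38) + 6*√3) + 2 = (9757/25004 + 6*√3) + 2 = 59765/25004 + 6*√3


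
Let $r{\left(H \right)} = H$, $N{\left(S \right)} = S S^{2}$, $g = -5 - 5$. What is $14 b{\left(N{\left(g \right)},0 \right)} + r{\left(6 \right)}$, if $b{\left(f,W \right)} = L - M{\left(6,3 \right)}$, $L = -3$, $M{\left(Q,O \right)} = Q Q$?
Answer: $-540$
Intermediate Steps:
$g = -10$ ($g = -5 - 5 = -10$)
$M{\left(Q,O \right)} = Q^{2}$
$N{\left(S \right)} = S^{3}$
$b{\left(f,W \right)} = -39$ ($b{\left(f,W \right)} = -3 - 6^{2} = -3 - 36 = -39$)
$14 b{\left(N{\left(g \right)},0 \right)} + r{\left(6 \right)} = 14 \left(-39\right) + 6 = -546 + 6 = -540$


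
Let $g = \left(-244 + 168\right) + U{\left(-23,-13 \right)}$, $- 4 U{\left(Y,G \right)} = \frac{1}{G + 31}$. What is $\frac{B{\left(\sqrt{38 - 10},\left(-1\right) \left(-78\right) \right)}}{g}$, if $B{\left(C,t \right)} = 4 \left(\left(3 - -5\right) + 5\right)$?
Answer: $- \frac{288}{421} \approx -0.68409$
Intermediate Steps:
$U{\left(Y,G \right)} = - \frac{1}{4 \left(31 + G\right)}$ ($U{\left(Y,G \right)} = - \frac{1}{4 \left(G + 31\right)} = - \frac{1}{4 \left(31 + G\right)}$)
$B{\left(C,t \right)} = 52$ ($B{\left(C,t \right)} = 4 \left(\left(3 + 5\right) + 5\right) = 4 \left(8 + 5\right) = 4 \cdot 13 = 52$)
$g = - \frac{5473}{72}$ ($g = \left(-244 + 168\right) - \frac{1}{124 + 4 \left(-13\right)} = -76 - \frac{1}{124 - 52} = -76 - \frac{1}{72} = - \frac{5473}{72} \approx -76.014$)
$\frac{B{\left(\sqrt{38 - 10},\left(-1\right) \left(-78\right) \right)}}{g} = \frac{52}{- \frac{5473}{72}} = 52 \left(- \frac{72}{5473}\right) = - \frac{288}{421}$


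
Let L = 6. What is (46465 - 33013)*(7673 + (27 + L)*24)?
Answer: 113871180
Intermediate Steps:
(46465 - 33013)*(7673 + (27 + L)*24) = (46465 - 33013)*(7673 + (27 + 6)*24) = 13452*(7673 + 33*24) = 13452*(7673 + 792) = 13452*8465 = 113871180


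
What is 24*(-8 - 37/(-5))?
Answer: -72/5 ≈ -14.400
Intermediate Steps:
24*(-8 - 37/(-5)) = 24*(-8 - 37*(-⅕)) = 24*(-8 + 37/5) = 24*(-⅗) = -72/5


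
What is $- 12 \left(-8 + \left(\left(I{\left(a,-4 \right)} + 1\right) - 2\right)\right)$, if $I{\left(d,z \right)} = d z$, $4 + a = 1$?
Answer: $-36$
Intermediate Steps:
$a = -3$ ($a = -4 + 1 = -3$)
$- 12 \left(-8 + \left(\left(I{\left(a,-4 \right)} + 1\right) - 2\right)\right) = - 12 \left(-8 + \left(\left(\left(-3\right) \left(-4\right) + 1\right) - 2\right)\right) = - 12 \left(-8 + \left(\left(12 + 1\right) - 2\right)\right) = - 12 \left(-8 + \left(13 - 2\right)\right) = - 12 \left(-8 + 11\right) = \left(-12\right) 3 = -36$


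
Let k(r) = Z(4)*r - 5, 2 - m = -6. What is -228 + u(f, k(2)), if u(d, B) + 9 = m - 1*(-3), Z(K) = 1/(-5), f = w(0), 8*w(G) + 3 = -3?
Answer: -226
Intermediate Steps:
w(G) = -3/4 (w(G) = -3/8 + (1/8)*(-3) = -3/8 - 3/8 = -3/4)
f = -3/4 ≈ -0.75000
m = 8 (m = 2 - 1*(-6) = 2 + 6 = 8)
Z(K) = -1/5
k(r) = -5 - r/5 (k(r) = -r/5 - 5 = -5 - r/5)
u(d, B) = 2 (u(d, B) = -9 + (8 - 1*(-3)) = -9 + (8 + 3) = -9 + 11 = 2)
-228 + u(f, k(2)) = -228 + 2 = -226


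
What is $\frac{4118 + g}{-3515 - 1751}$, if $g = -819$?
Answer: $- \frac{3299}{5266} \approx -0.62647$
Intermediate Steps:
$\frac{4118 + g}{-3515 - 1751} = \frac{4118 - 819}{-3515 - 1751} = \frac{3299}{-5266} = 3299 \left(- \frac{1}{5266}\right) = - \frac{3299}{5266}$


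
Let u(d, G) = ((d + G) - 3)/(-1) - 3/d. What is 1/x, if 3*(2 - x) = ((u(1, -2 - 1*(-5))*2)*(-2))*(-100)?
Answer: 3/1606 ≈ 0.0018680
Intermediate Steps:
u(d, G) = 3 - G - d - 3/d (u(d, G) = ((G + d) - 3)*(-1) - 3/d = (-3 + G + d)*(-1) - 3/d = (3 - G - d) - 3/d = 3 - G - d - 3/d)
x = 1606/3 (x = 2 - ((3 - (-2 - 1*(-5)) - 1*1 - 3/1)*2)*(-2)*(-100)/3 = 2 - ((3 - (-2 + 5) - 1 - 3*1)*2)*(-2)*(-100)/3 = 2 - ((3 - 1*3 - 1 - 3)*2)*(-2)*(-100)/3 = 2 - ((3 - 3 - 1 - 3)*2)*(-2)*(-100)/3 = 2 - -4*2*(-2)*(-100)/3 = 2 - (-8*(-2))*(-100)/3 = 2 - 16*(-100)/3 = 2 - ⅓*(-1600) = 2 + 1600/3 = 1606/3 ≈ 535.33)
1/x = 1/(1606/3) = 3/1606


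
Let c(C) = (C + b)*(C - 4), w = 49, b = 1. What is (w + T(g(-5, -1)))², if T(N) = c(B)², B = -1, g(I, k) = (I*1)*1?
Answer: 2401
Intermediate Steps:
g(I, k) = I (g(I, k) = I*1 = I)
c(C) = (1 + C)*(-4 + C) (c(C) = (C + 1)*(C - 4) = (1 + C)*(-4 + C))
T(N) = 0 (T(N) = (-4 + (-1)² - 3*(-1))² = (-4 + 1 + 3)² = 0² = 0)
(w + T(g(-5, -1)))² = (49 + 0)² = 49² = 2401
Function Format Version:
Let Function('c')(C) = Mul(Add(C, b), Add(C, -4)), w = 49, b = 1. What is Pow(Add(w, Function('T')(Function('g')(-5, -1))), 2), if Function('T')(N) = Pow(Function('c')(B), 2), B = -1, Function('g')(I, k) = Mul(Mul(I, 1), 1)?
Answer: 2401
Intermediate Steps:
Function('g')(I, k) = I (Function('g')(I, k) = Mul(I, 1) = I)
Function('c')(C) = Mul(Add(1, C), Add(-4, C)) (Function('c')(C) = Mul(Add(C, 1), Add(C, -4)) = Mul(Add(1, C), Add(-4, C)))
Function('T')(N) = 0 (Function('T')(N) = Pow(Add(-4, Pow(-1, 2), Mul(-3, -1)), 2) = Pow(Add(-4, 1, 3), 2) = Pow(0, 2) = 0)
Pow(Add(w, Function('T')(Function('g')(-5, -1))), 2) = Pow(Add(49, 0), 2) = Pow(49, 2) = 2401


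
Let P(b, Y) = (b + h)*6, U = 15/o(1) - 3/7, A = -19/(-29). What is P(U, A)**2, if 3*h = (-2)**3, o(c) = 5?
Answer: 16/49 ≈ 0.32653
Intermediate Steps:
A = 19/29 (A = -19*(-1/29) = 19/29 ≈ 0.65517)
h = -8/3 (h = (1/3)*(-2)**3 = (1/3)*(-8) = -8/3 ≈ -2.6667)
U = 18/7 (U = 15/5 - 3/7 = 15*(1/5) - 3*1/7 = 3 - 3/7 = 18/7 ≈ 2.5714)
P(b, Y) = -16 + 6*b (P(b, Y) = (b - 8/3)*6 = (-8/3 + b)*6 = -16 + 6*b)
P(U, A)**2 = (-16 + 6*(18/7))**2 = (-16 + 108/7)**2 = (-4/7)**2 = 16/49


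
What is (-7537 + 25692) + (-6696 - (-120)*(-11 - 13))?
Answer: 8579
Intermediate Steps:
(-7537 + 25692) + (-6696 - (-120)*(-11 - 13)) = 18155 + (-6696 - (-120)*(-24)) = 18155 + (-6696 - 10*288) = 18155 + (-6696 - 2880) = 18155 - 9576 = 8579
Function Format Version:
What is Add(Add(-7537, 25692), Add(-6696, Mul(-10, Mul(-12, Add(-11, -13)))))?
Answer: 8579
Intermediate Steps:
Add(Add(-7537, 25692), Add(-6696, Mul(-10, Mul(-12, Add(-11, -13))))) = Add(18155, Add(-6696, Mul(-10, Mul(-12, -24)))) = Add(18155, Add(-6696, Mul(-10, 288))) = Add(18155, Add(-6696, -2880)) = Add(18155, -9576) = 8579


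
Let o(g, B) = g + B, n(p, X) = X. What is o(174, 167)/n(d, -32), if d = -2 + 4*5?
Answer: -341/32 ≈ -10.656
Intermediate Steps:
d = 18 (d = -2 + 20 = 18)
o(g, B) = B + g
o(174, 167)/n(d, -32) = (167 + 174)/(-32) = 341*(-1/32) = -341/32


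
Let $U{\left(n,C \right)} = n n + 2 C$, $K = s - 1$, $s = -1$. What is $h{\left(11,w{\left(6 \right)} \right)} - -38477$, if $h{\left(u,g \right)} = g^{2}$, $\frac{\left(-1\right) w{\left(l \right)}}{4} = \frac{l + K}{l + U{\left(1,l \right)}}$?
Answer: $\frac{13890453}{361} \approx 38478.0$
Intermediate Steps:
$K = -2$ ($K = -1 - 1 = -2$)
$U{\left(n,C \right)} = n^{2} + 2 C$
$w{\left(l \right)} = - \frac{4 \left(-2 + l\right)}{1 + 3 l}$ ($w{\left(l \right)} = - 4 \frac{l - 2}{l + \left(1^{2} + 2 l\right)} = - 4 \frac{-2 + l}{l + \left(1 + 2 l\right)} = - 4 \frac{-2 + l}{1 + 3 l} = - \frac{4 \left(-2 + l\right)}{1 + 3 l}$)
$h{\left(11,w{\left(6 \right)} \right)} - -38477 = \left(\frac{4 \left(2 - 6\right)}{1 + 3 \cdot 6}\right)^{2} - -38477 = \left(\frac{4 \left(2 - 6\right)}{1 + 18}\right)^{2} + 38477 = \left(4 \cdot \frac{1}{19} \left(-4\right)\right)^{2} + 38477 = \left(- \frac{16}{19}\right)^{2} + 38477 = \frac{256}{361} + 38477 = \frac{13890453}{361}$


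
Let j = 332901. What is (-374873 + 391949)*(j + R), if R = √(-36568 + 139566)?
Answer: 5684617476 + 119532*√2102 ≈ 5.6901e+9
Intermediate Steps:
R = 7*√2102 (R = √102998 = 7*√2102 ≈ 320.93)
(-374873 + 391949)*(j + R) = (-374873 + 391949)*(332901 + 7*√2102) = 17076*(332901 + 7*√2102) = 5684617476 + 119532*√2102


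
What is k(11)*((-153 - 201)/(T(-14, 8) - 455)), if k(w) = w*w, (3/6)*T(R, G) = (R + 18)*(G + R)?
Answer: 42834/503 ≈ 85.157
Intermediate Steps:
T(R, G) = 2*(18 + R)*(G + R) (T(R, G) = 2*((R + 18)*(G + R)) = 2*((18 + R)*(G + R)) = 2*(18 + R)*(G + R))
k(w) = w²
k(11)*((-153 - 201)/(T(-14, 8) - 455)) = 11²*((-153 - 201)/((2*(-14)² + 36*8 + 36*(-14) + 2*8*(-14)) - 455)) = 121*(-354/((2*196 + 288 - 504 - 224) - 455)) = 121*(-354/((392 + 288 - 504 - 224) - 455)) = 121*(-354/(-48 - 455)) = 121*(-354/(-503)) = 121*(-354*(-1/503)) = 121*(354/503) = 42834/503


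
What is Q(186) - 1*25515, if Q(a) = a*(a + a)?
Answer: 43677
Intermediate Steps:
Q(a) = 2*a² (Q(a) = a*(2*a) = 2*a²)
Q(186) - 1*25515 = 2*186² - 1*25515 = 2*34596 - 25515 = 69192 - 25515 = 43677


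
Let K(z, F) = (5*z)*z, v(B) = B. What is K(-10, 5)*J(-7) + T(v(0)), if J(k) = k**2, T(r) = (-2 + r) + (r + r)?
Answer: 24498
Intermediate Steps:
T(r) = -2 + 3*r (T(r) = (-2 + r) + 2*r = -2 + 3*r)
K(z, F) = 5*z**2
K(-10, 5)*J(-7) + T(v(0)) = (5*(-10)**2)*(-7)**2 + (-2 + 3*0) = (5*100)*49 + (-2 + 0) = 500*49 - 2 = 24500 - 2 = 24498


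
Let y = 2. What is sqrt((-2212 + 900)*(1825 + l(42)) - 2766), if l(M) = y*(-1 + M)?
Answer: 5*I*sqrt(100190) ≈ 1582.6*I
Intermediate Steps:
l(M) = -2 + 2*M (l(M) = 2*(-1 + M) = -2 + 2*M)
sqrt((-2212 + 900)*(1825 + l(42)) - 2766) = sqrt((-2212 + 900)*(1825 + (-2 + 2*42)) - 2766) = sqrt(-1312*(1825 + (-2 + 84)) - 2766) = sqrt(-1312*(1825 + 82) - 2766) = sqrt(-1312*1907 - 2766) = sqrt(-2501984 - 2766) = sqrt(-2504750) = 5*I*sqrt(100190)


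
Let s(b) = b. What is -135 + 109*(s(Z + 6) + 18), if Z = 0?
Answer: 2481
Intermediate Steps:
-135 + 109*(s(Z + 6) + 18) = -135 + 109*((0 + 6) + 18) = -135 + 109*(6 + 18) = -135 + 109*24 = -135 + 2616 = 2481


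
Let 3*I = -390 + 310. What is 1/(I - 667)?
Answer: -3/2081 ≈ -0.0014416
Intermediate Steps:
I = -80/3 (I = (-390 + 310)/3 = (⅓)*(-80) = -80/3 ≈ -26.667)
1/(I - 667) = 1/(-80/3 - 667) = 1/(-2081/3) = -3/2081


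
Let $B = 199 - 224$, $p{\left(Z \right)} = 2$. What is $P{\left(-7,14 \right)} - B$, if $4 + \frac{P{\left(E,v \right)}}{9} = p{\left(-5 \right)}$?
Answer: $7$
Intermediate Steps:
$P{\left(E,v \right)} = -18$ ($P{\left(E,v \right)} = -36 + 9 \cdot 2 = -36 + 18 = -18$)
$B = -25$ ($B = 199 - 224 = -25$)
$P{\left(-7,14 \right)} - B = -18 - -25 = -18 + 25 = 7$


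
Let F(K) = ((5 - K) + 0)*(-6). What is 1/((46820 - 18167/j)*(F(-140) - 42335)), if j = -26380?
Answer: -5276/10672756316647 ≈ -4.9434e-10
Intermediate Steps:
F(K) = -30 + 6*K (F(K) = (5 - K)*(-6) = -30 + 6*K)
1/((46820 - 18167/j)*(F(-140) - 42335)) = 1/((46820 - 18167/(-26380))*((-30 + 6*(-140)) - 42335)) = 1/((46820 - 18167*(-1/26380))*((-30 - 840) - 42335)) = 1/((46820 + 18167/26380)*(-870 - 42335)) = 1/((1235129767/26380)*(-43205)) = 1/(-10672756316647/5276) = -5276/10672756316647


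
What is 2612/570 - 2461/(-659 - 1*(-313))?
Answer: 1153261/98610 ≈ 11.695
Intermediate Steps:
2612/570 - 2461/(-659 - 1*(-313)) = 2612*(1/570) - 2461/(-659 + 313) = 1306/285 - 2461/(-346) = 1306/285 - 2461*(-1/346) = 1306/285 + 2461/346 = 1153261/98610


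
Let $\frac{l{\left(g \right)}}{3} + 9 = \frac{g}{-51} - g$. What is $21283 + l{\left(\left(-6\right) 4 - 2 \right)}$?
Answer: $\frac{362704}{17} \approx 21336.0$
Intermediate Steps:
$l{\left(g \right)} = -27 - \frac{52 g}{17}$ ($l{\left(g \right)} = -27 + 3 \left(\frac{g}{-51} - g\right) = -27 + 3 \left(g \left(- \frac{1}{51}\right) - g\right) = -27 + 3 \left(- \frac{g}{51} - g\right) = -27 + 3 \left(- \frac{52 g}{51}\right) = -27 - \frac{52 g}{17}$)
$21283 + l{\left(\left(-6\right) 4 - 2 \right)} = 21283 - \left(27 + \frac{52 \left(\left(-6\right) 4 - 2\right)}{17}\right) = 21283 - \left(27 + \frac{52 \left(-24 - 2\right)}{17}\right) = 21283 - - \frac{893}{17} = 21283 + \left(-27 + \frac{1352}{17}\right) = 21283 + \frac{893}{17} = \frac{362704}{17}$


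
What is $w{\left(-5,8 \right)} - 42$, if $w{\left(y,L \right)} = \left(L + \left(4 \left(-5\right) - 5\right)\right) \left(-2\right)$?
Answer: $-8$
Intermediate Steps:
$w{\left(y,L \right)} = 50 - 2 L$ ($w{\left(y,L \right)} = \left(L - 25\right) \left(-2\right) = \left(-25 + L\right) \left(-2\right) = 50 - 2 L$)
$w{\left(-5,8 \right)} - 42 = \left(50 - 16\right) - 42 = 34 - 42 = -8$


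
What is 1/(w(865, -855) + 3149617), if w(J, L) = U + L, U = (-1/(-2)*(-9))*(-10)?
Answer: 1/3148807 ≈ 3.1758e-7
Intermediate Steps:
U = 45 (U = (-1*(-½)*(-9))*(-10) = ((½)*(-9))*(-10) = -9/2*(-10) = 45)
w(J, L) = 45 + L
1/(w(865, -855) + 3149617) = 1/((45 - 855) + 3149617) = 1/(-810 + 3149617) = 1/3148807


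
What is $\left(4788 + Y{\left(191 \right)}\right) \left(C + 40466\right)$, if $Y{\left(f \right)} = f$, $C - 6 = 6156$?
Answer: $232160812$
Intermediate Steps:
$C = 6162$ ($C = 6 + 6156 = 6162$)
$\left(4788 + Y{\left(191 \right)}\right) \left(C + 40466\right) = \left(4788 + 191\right) \left(6162 + 40466\right) = 4979 \cdot 46628 = 232160812$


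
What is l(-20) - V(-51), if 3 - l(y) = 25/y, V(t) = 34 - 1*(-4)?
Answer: -135/4 ≈ -33.750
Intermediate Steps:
V(t) = 38 (V(t) = 34 + 4 = 38)
l(y) = 3 - 25/y
l(-20) - V(-51) = (3 - 25/(-20)) - 1*38 = (3 - 25*(-1/20)) - 38 = (3 + 5/4) - 38 = 17/4 - 38 = -135/4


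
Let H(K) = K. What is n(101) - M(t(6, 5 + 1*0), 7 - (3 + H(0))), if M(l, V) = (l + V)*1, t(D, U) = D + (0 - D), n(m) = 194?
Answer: 190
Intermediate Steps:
t(D, U) = 0 (t(D, U) = D - D = 0)
M(l, V) = V + l (M(l, V) = (V + l)*1 = V + l)
n(101) - M(t(6, 5 + 1*0), 7 - (3 + H(0))) = 194 - ((7 - (3 + 0)) + 0) = 194 - ((7 - 1*3) + 0) = 194 - ((7 - 3) + 0) = 194 - (4 + 0) = 194 - 1*4 = 194 - 4 = 190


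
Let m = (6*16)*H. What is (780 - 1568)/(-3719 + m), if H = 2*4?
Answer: 788/2951 ≈ 0.26703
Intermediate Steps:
H = 8
m = 768 (m = (6*16)*8 = 96*8 = 768)
(780 - 1568)/(-3719 + m) = (780 - 1568)/(-3719 + 768) = -788/(-2951) = -788*(-1/2951) = 788/2951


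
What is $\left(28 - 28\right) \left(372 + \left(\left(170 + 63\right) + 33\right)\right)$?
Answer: $0$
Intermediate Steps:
$\left(28 - 28\right) \left(372 + \left(\left(170 + 63\right) + 33\right)\right) = 0 \left(372 + \left(233 + 33\right)\right) = 0 \left(372 + 266\right) = 0 \cdot 638 = 0$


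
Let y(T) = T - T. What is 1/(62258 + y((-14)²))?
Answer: 1/62258 ≈ 1.6062e-5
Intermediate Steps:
y(T) = 0
1/(62258 + y((-14)²)) = 1/(62258 + 0) = 1/62258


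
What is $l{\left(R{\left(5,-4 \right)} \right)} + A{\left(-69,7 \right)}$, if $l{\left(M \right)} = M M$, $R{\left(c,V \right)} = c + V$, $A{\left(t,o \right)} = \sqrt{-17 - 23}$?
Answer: $1 + 2 i \sqrt{10} \approx 1.0 + 6.3246 i$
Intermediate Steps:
$A{\left(t,o \right)} = 2 i \sqrt{10}$ ($A{\left(t,o \right)} = \sqrt{-40} = 2 i \sqrt{10}$)
$R{\left(c,V \right)} = V + c$
$l{\left(M \right)} = M^{2}$
$l{\left(R{\left(5,-4 \right)} \right)} + A{\left(-69,7 \right)} = \left(-4 + 5\right)^{2} + 2 i \sqrt{10} = 1^{2} + 2 i \sqrt{10} = 1 + 2 i \sqrt{10}$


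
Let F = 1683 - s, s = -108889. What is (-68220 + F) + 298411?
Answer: 340763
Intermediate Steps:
F = 110572 (F = 1683 - 1*(-108889) = 1683 + 108889 = 110572)
(-68220 + F) + 298411 = (-68220 + 110572) + 298411 = 42352 + 298411 = 340763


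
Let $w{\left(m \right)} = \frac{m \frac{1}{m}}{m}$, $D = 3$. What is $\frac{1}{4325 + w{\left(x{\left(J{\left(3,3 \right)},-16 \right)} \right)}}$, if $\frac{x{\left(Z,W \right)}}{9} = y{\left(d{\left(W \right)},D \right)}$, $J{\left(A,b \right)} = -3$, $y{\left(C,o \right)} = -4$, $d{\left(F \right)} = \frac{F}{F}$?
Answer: $\frac{36}{155699} \approx 0.00023122$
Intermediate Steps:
$d{\left(F \right)} = 1$
$x{\left(Z,W \right)} = -36$ ($x{\left(Z,W \right)} = 9 \left(-4\right) = -36$)
$w{\left(m \right)} = \frac{1}{m}$ ($w{\left(m \right)} = 1 \frac{1}{m} = \frac{1}{m}$)
$\frac{1}{4325 + w{\left(x{\left(J{\left(3,3 \right)},-16 \right)} \right)}} = \frac{1}{4325 + \frac{1}{-36}} = \frac{1}{4325 - \frac{1}{36}} = \frac{1}{\frac{155699}{36}} = \frac{36}{155699}$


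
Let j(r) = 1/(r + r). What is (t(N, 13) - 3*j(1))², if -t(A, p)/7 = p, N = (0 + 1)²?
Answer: 34225/4 ≈ 8556.3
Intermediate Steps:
N = 1 (N = 1² = 1)
t(A, p) = -7*p
j(r) = 1/(2*r)
(t(N, 13) - 3*j(1))² = (-7*13 - 3/(2*1))² = (-91 - 3/2)² = (-185/2)² = 34225/4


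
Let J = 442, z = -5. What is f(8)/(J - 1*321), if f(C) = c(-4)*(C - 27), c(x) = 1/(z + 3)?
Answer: 19/242 ≈ 0.078512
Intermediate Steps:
c(x) = -½ (c(x) = 1/(-5 + 3) = 1/(-2) = -½)
f(C) = 27/2 - C/2 (f(C) = -(C - 27)/2 = -(-27 + C)/2 = 27/2 - C/2)
f(8)/(J - 1*321) = (27/2 - ½*8)/(442 - 1*321) = (27/2 - 4)/(442 - 321) = (19/2)/121 = (19/2)*(1/121) = 19/242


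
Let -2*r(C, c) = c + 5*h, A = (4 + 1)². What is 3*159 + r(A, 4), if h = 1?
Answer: 945/2 ≈ 472.50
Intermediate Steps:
A = 25 (A = 5² = 25)
r(C, c) = -5/2 - c/2 (r(C, c) = -(c + 5*1)/2 = -(c + 5)/2 = -(5 + c)/2 = -5/2 - c/2)
3*159 + r(A, 4) = 3*159 + (-5/2 - ½*4) = 477 + (-5/2 - 2) = 477 - 9/2 = 945/2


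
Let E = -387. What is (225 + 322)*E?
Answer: -211689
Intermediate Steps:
(225 + 322)*E = (225 + 322)*(-387) = 547*(-387) = -211689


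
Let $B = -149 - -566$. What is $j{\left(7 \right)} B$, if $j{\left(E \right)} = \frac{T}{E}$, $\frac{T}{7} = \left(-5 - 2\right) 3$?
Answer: $-8757$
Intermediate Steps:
$T = -147$ ($T = 7 \left(-5 - 2\right) 3 = 7 \left(\left(-7\right) 3\right) = 7 \left(-21\right) = -147$)
$B = 417$ ($B = -149 + 566 = 417$)
$j{\left(E \right)} = - \frac{147}{E}$
$j{\left(7 \right)} B = - \frac{147}{7} \cdot 417 = \left(-147\right) \frac{1}{7} \cdot 417 = \left(-21\right) 417 = -8757$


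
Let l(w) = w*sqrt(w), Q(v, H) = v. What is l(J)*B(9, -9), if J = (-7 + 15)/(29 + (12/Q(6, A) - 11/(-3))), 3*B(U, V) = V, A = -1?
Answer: -9*sqrt(39)/169 ≈ -0.33257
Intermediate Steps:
B(U, V) = V/3
J = 3/13 (J = (-7 + 15)/(29 + (12/6 - 11/(-3))) = 8/(29 + (12*(1/6) - 11*(-1/3))) = 8/(29 + (2 + 11/3)) = 8/(29 + 17/3) = 8/(104/3) = 8*(3/104) = 3/13 ≈ 0.23077)
l(w) = w**(3/2)
l(J)*B(9, -9) = (3/13)**(3/2)*((1/3)*(-9)) = (3*sqrt(39)/169)*(-3) = -9*sqrt(39)/169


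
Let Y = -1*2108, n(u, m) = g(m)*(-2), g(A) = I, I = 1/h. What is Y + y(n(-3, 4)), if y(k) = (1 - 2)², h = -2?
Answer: -2107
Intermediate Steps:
I = -½ (I = 1/(-2) = -½ ≈ -0.50000)
g(A) = -½
n(u, m) = 1 (n(u, m) = -½*(-2) = 1)
y(k) = 1 (y(k) = (-1)² = 1)
Y = -2108
Y + y(n(-3, 4)) = -2108 + 1 = -2107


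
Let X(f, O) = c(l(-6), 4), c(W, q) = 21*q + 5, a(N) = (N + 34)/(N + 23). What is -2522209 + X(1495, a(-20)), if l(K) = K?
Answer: -2522120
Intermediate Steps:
a(N) = (34 + N)/(23 + N)
c(W, q) = 5 + 21*q
X(f, O) = 89 (X(f, O) = 5 + 21*4 = 5 + 84 = 89)
-2522209 + X(1495, a(-20)) = -2522209 + 89 = -2522120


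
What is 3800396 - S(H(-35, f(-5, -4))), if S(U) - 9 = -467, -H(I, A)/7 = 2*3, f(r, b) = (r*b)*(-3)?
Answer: 3800854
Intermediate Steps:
f(r, b) = -3*b*r (f(r, b) = (b*r)*(-3) = -3*b*r)
H(I, A) = -42 (H(I, A) = -14*3 = -7*6 = -42)
S(U) = -458 (S(U) = 9 - 467 = -458)
3800396 - S(H(-35, f(-5, -4))) = 3800396 - 1*(-458) = 3800396 + 458 = 3800854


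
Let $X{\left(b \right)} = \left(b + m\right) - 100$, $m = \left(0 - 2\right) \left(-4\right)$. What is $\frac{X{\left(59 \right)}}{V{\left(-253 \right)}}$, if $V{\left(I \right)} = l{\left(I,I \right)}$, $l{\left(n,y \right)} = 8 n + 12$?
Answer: $\frac{33}{2012} \approx 0.016402$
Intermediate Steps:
$m = 8$ ($m = \left(-2\right) \left(-4\right) = 8$)
$l{\left(n,y \right)} = 12 + 8 n$
$V{\left(I \right)} = 12 + 8 I$
$X{\left(b \right)} = -92 + b$ ($X{\left(b \right)} = \left(b + 8\right) - 100 = \left(8 + b\right) - 100 = -92 + b$)
$\frac{X{\left(59 \right)}}{V{\left(-253 \right)}} = \frac{-92 + 59}{12 + 8 \left(-253\right)} = - \frac{33}{12 - 2024} = - \frac{33}{-2012} = \left(-33\right) \left(- \frac{1}{2012}\right) = \frac{33}{2012}$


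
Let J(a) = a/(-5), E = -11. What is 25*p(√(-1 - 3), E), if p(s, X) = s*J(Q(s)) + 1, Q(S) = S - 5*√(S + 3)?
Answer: 45 + 50*I*√(3 + 2*I) ≈ 17.487 + 90.868*I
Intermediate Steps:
Q(S) = S - 5*√(3 + S)
J(a) = -a/5 (J(a) = a*(-⅕) = -a/5)
p(s, X) = 1 + s*(√(3 + s) - s/5) (p(s, X) = s*(-(s - 5*√(3 + s))/5) + 1 = s*(√(3 + s) - s/5) + 1 = 1 + s*(√(3 + s) - s/5))
25*p(√(-1 - 3), E) = 25*(1 + √(-1 - 3)*(-√(-1 - 3) + 5*√(3 + √(-1 - 3)))/5) = 25*(1 + √(-4)*(-√(-4) + 5*√(3 + √(-4)))/5) = 25*(1 + (2*I)*(-2*I + 5*√(3 + 2*I))/5) = 25*(1 + 2*I*(-2*I + 5*√(3 + 2*I))/5) = 25 + 10*I*(-2*I + 5*√(3 + 2*I))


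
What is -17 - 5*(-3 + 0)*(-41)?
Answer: -632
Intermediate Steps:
-17 - 5*(-3 + 0)*(-41) = -17 - 5*(-3)*(-41) = -17 + 15*(-41) = -17 - 615 = -632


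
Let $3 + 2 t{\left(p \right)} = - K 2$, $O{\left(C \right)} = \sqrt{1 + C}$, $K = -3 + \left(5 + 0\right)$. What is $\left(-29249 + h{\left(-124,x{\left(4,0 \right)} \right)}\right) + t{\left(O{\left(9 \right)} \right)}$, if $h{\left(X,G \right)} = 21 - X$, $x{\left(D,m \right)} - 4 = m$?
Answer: $- \frac{58215}{2} \approx -29108.0$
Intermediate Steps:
$K = 2$ ($K = -3 + 5 = 2$)
$x{\left(D,m \right)} = 4 + m$
$t{\left(p \right)} = - \frac{7}{2}$ ($t{\left(p \right)} = - \frac{3}{2} + \frac{\left(-1\right) 2 \cdot 2}{2} = - \frac{3}{2} + \frac{\left(-2\right) 2}{2} = - \frac{3}{2} + \frac{1}{2} \left(-4\right) = - \frac{3}{2} - 2 = - \frac{7}{2}$)
$\left(-29249 + h{\left(-124,x{\left(4,0 \right)} \right)}\right) + t{\left(O{\left(9 \right)} \right)} = \left(-29249 + \left(21 - -124\right)\right) - \frac{7}{2} = \left(-29249 + \left(21 + 124\right)\right) - \frac{7}{2} = \left(-29249 + 145\right) - \frac{7}{2} = -29104 - \frac{7}{2} = - \frac{58215}{2}$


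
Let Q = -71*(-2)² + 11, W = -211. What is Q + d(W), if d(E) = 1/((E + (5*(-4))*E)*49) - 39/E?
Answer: -53592083/196441 ≈ -272.81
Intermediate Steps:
Q = -273 (Q = -71*4 + 11 = -284 + 11 = -273)
d(E) = -36310/(931*E) (d(E) = (1/49)/(E - 20*E) - 39/E = (1/49)/(-19*E) - 39/E = -1/(19*E)*(1/49) - 39/E = -1/(931*E) - 39/E = -36310/(931*E))
Q + d(W) = -273 - 36310/931/(-211) = -273 - 36310/931*(-1/211) = -273 + 36310/196441 = -53592083/196441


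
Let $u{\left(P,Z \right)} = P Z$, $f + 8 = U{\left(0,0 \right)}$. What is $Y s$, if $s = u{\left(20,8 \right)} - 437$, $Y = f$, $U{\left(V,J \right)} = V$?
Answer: $2216$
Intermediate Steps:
$f = -8$ ($f = -8 + 0 = -8$)
$Y = -8$
$s = -277$ ($s = 20 \cdot 8 - 437 = 160 - 437 = -277$)
$Y s = \left(-8\right) \left(-277\right) = 2216$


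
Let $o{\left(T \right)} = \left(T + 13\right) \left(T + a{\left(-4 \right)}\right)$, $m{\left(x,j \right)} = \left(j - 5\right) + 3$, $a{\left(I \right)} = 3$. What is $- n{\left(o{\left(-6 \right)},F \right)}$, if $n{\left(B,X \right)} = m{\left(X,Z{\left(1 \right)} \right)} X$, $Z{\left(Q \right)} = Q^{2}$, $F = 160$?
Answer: $160$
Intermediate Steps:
$m{\left(x,j \right)} = -2 + j$ ($m{\left(x,j \right)} = \left(-5 + j\right) + 3 = -2 + j$)
$o{\left(T \right)} = \left(3 + T\right) \left(13 + T\right)$ ($o{\left(T \right)} = \left(T + 13\right) \left(T + 3\right) = \left(13 + T\right) \left(3 + T\right) = \left(3 + T\right) \left(13 + T\right)$)
$n{\left(B,X \right)} = - X$ ($n{\left(B,X \right)} = \left(-2 + 1^{2}\right) X = \left(-2 + 1\right) X = - X$)
$- n{\left(o{\left(-6 \right)},F \right)} = - \left(-1\right) 160 = \left(-1\right) \left(-160\right) = 160$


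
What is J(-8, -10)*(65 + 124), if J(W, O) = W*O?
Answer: 15120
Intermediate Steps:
J(W, O) = O*W
J(-8, -10)*(65 + 124) = (-10*(-8))*(65 + 124) = 80*189 = 15120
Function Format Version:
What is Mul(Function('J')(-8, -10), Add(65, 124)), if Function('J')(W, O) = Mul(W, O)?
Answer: 15120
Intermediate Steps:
Function('J')(W, O) = Mul(O, W)
Mul(Function('J')(-8, -10), Add(65, 124)) = Mul(Mul(-10, -8), Add(65, 124)) = Mul(80, 189) = 15120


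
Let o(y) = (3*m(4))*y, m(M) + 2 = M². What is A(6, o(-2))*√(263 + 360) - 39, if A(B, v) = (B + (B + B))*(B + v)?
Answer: -39 - 1404*√623 ≈ -35083.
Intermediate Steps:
m(M) = -2 + M²
o(y) = 42*y (o(y) = (3*(-2 + 4²))*y = (3*(-2 + 16))*y = (3*14)*y = 42*y)
A(B, v) = 3*B*(B + v) (A(B, v) = (B + 2*B)*(B + v) = (3*B)*(B + v) = 3*B*(B + v))
A(6, o(-2))*√(263 + 360) - 39 = (3*6*(6 + 42*(-2)))*√(263 + 360) - 39 = (3*6*(6 - 84))*√623 - 39 = (3*6*(-78))*√623 - 39 = -1404*√623 - 39 = -39 - 1404*√623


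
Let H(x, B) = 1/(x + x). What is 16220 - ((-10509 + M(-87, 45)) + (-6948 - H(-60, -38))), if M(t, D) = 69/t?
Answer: 117198691/3480 ≈ 33678.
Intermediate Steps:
H(x, B) = 1/(2*x)
16220 - ((-10509 + M(-87, 45)) + (-6948 - H(-60, -38))) = 16220 - ((-10509 + 69/(-87)) + (-6948 - 1/(2*(-60)))) = 16220 - ((-10509 + 69*(-1/87)) + (-6948 - (-1)/(2*60))) = 16220 - ((-10509 - 23/29) + (-6948 - 1*(-1/120))) = 16220 - (-304784/29 + (-6948 + 1/120)) = 16220 - (-304784/29 - 833759/120) = 16220 - 1*(-60753091/3480) = 16220 + 60753091/3480 = 117198691/3480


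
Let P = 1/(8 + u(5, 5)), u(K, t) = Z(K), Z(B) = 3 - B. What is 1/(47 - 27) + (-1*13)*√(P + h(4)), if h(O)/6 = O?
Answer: 1/20 - 13*√870/6 ≈ -63.857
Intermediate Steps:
h(O) = 6*O
u(K, t) = 3 - K
P = ⅙ (P = 1/(8 + (3 - 1*5)) = 1/(8 + (3 - 5)) = 1/(8 - 2) = 1/6 = ⅙ ≈ 0.16667)
1/(47 - 27) + (-1*13)*√(P + h(4)) = 1/(47 - 27) + (-1*13)*√(⅙ + 6*4) = 1/20 - 13*√(⅙ + 24) = 1/20 - 13*√870/6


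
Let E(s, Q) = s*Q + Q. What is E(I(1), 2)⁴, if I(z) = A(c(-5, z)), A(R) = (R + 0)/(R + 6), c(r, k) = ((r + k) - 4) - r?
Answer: 0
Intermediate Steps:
c(r, k) = -4 + k (c(r, k) = ((k + r) - 4) - r = (-4 + k + r) - r = -4 + k)
A(R) = R/(6 + R)
I(z) = (-4 + z)/(2 + z) (I(z) = (-4 + z)/(6 + (-4 + z)) = (-4 + z)/(2 + z))
E(s, Q) = Q + Q*s (E(s, Q) = Q*s + Q = Q + Q*s)
E(I(1), 2)⁴ = (2*(1 + (-4 + 1)/(2 + 1)))⁴ = (2*(1 - 3/3))⁴ = (2*(1 + (⅓)*(-3)))⁴ = (2*(1 - 1))⁴ = (2*0)⁴ = 0⁴ = 0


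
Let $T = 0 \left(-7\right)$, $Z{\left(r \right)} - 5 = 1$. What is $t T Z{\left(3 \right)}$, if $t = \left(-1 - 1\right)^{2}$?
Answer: $0$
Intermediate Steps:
$Z{\left(r \right)} = 6$ ($Z{\left(r \right)} = 5 + 1 = 6$)
$T = 0$
$t = 4$ ($t = \left(-2\right)^{2} = 4$)
$t T Z{\left(3 \right)} = 4 \cdot 0 \cdot 6 = 0 \cdot 6 = 0$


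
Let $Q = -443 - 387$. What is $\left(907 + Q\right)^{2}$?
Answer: $5929$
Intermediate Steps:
$Q = -830$
$\left(907 + Q\right)^{2} = \left(907 - 830\right)^{2} = 77^{2} = 5929$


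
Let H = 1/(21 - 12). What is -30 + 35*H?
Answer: -235/9 ≈ -26.111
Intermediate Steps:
H = 1/9 ≈ 0.11111
-30 + 35*H = -30 + 35*(1/9) = -30 + 35/9 = -235/9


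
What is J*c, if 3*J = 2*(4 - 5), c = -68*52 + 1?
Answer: 7070/3 ≈ 2356.7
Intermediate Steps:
c = -3535 (c = -3536 + 1 = -3535)
J = -⅔ (J = (2*(4 - 5))/3 = (2*(-1))/3 = (⅓)*(-2) = -⅔ ≈ -0.66667)
J*c = -⅔*(-3535) = 7070/3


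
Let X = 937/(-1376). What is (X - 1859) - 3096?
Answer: -6819017/1376 ≈ -4955.7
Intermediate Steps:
X = -937/1376 (X = 937*(-1/1376) = -937/1376 ≈ -0.68096)
(X - 1859) - 3096 = (-937/1376 - 1859) - 3096 = -2558921/1376 - 3096 = -6819017/1376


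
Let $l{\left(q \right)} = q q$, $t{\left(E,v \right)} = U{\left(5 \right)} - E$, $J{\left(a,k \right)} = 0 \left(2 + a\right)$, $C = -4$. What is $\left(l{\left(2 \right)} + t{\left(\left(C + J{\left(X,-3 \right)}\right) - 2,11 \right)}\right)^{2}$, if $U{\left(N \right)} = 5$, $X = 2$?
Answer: $225$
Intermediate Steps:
$J{\left(a,k \right)} = 0$
$t{\left(E,v \right)} = 5 - E$
$l{\left(q \right)} = q^{2}$
$\left(l{\left(2 \right)} + t{\left(\left(C + J{\left(X,-3 \right)}\right) - 2,11 \right)}\right)^{2} = \left(2^{2} + \left(5 - \left(\left(-4 + 0\right) - 2\right)\right)\right)^{2} = \left(4 + \left(5 - \left(-4 - 2\right)\right)\right)^{2} = \left(4 + \left(5 - -6\right)\right)^{2} = \left(4 + \left(5 + 6\right)\right)^{2} = \left(4 + 11\right)^{2} = 15^{2} = 225$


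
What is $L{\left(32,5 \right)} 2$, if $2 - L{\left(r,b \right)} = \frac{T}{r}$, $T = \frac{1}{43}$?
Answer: $\frac{2751}{688} \approx 3.9985$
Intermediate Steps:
$T = \frac{1}{43} \approx 0.023256$
$L{\left(r,b \right)} = 2 - \frac{1}{43 r}$
$L{\left(32,5 \right)} 2 = \left(2 - \frac{1}{43 \cdot 32}\right) 2 = \left(2 - \frac{1}{1376}\right) 2 = \frac{2751}{1376} \cdot 2 = \frac{2751}{688}$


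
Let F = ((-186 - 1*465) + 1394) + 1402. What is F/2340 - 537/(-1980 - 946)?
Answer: 19315/17556 ≈ 1.1002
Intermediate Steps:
F = 2145 (F = ((-186 - 465) + 1394) + 1402 = (-651 + 1394) + 1402 = 743 + 1402 = 2145)
F/2340 - 537/(-1980 - 946) = 2145/2340 - 537/(-1980 - 946) = 2145*(1/2340) - 537/(-2926) = 11/12 - 537*(-1/2926) = 11/12 + 537/2926 = 19315/17556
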